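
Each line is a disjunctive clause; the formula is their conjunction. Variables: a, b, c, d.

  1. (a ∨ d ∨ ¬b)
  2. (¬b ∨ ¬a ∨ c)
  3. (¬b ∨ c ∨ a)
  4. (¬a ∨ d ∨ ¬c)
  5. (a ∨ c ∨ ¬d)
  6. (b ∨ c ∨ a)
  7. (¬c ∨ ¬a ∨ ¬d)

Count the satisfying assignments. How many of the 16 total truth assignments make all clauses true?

Satisfying assignments:
  a=F b=F c=T d=F
  a=F b=F c=T d=T
  a=F b=T c=T d=T
  a=T b=F c=F d=F
  a=T b=F c=F d=T
Count: 5.

5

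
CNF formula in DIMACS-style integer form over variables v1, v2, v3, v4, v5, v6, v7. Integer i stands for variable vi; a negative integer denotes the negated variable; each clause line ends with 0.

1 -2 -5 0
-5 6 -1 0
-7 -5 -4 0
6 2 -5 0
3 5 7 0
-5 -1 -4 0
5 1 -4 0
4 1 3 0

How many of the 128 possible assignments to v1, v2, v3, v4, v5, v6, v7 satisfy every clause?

44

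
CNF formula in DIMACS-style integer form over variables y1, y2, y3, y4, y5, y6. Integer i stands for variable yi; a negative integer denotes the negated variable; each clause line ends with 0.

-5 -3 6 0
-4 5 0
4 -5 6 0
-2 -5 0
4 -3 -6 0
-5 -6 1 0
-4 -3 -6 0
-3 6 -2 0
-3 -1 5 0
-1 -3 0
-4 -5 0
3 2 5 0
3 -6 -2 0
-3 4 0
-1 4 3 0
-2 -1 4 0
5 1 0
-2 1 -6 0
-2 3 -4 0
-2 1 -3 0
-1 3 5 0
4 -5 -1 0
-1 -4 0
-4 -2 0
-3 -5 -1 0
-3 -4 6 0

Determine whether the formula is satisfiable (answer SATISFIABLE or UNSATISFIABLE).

UNSATISFIABLE

y3 = True:
  propagation gives y1=False, y4=True, y5=True; an empty clause results — contradiction.
y3 = False:
  y4 = True:
    propagation gives y5=True; an empty clause results — contradiction.
  y4 = False:
    propagation gives y1=False, y5=True, y6=True; an empty clause results — contradiction.
Every branch closes, so no satisfying assignment exists.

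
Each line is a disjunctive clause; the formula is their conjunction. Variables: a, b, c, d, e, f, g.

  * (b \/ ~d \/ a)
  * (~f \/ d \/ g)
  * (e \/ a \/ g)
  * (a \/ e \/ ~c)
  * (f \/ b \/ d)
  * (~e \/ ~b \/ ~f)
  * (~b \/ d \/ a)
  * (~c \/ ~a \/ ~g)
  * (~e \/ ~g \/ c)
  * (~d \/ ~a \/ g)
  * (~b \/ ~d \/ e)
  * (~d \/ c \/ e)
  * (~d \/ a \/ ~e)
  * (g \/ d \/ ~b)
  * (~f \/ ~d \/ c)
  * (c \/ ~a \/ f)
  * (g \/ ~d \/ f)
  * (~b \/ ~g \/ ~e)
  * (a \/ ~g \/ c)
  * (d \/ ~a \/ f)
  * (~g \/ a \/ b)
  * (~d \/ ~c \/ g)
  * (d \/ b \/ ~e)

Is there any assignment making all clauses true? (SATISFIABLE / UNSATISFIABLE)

SATISFIABLE

Branch on a: take a = True.
The remaining clauses are satisfied by b = True, c = False, d = False, e = False, f = True, g = True.
So a=1  b=1  c=0  d=0  e=0  f=1  g=1 is a satisfying assignment.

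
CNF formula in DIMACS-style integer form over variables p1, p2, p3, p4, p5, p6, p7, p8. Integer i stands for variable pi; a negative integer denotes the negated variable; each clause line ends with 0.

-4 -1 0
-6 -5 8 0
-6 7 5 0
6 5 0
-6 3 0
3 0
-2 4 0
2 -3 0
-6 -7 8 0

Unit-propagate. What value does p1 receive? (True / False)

False

Unit clause (p3) sets p3 = True.
(!p3 || p2) with p3 = True leaves only p2, so p2 = True.
(!p2 || p4): since p2 = True, the clause reduces to (p4). p4 = True.
In (!p1 || !p4), !p4 is now false; !p1 must hold, so p1 = False.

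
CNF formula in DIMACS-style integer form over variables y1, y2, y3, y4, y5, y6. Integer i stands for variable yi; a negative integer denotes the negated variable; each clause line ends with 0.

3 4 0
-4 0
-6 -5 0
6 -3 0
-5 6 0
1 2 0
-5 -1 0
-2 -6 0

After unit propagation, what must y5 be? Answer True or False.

False

(NOT y4) is a unit clause: y4 = False.
(y4 OR y3): since y4 = False, the clause reduces to (y3). y3 = True.
From (y6 OR NOT y3) and y3 = True: y6 = True.
From (NOT y6 OR NOT y5) and y6 = True: y5 = False.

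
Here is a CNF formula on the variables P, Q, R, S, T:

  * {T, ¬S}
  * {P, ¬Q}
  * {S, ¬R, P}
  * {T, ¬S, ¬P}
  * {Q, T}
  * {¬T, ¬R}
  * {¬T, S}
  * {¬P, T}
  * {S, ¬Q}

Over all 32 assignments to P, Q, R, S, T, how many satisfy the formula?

3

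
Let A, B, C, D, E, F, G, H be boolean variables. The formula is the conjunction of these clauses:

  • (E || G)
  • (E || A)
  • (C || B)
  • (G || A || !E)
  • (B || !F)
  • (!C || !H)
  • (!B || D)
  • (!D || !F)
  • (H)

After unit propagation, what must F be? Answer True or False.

(H) stands alone — H = True.
From (!H || !C) and H = True: C = False.
(B || C) with C = False leaves only B, so B = True.
In (D || !B), !B is now false; D must hold, so D = True.
From (!D || !F) and D = True: F = False.

False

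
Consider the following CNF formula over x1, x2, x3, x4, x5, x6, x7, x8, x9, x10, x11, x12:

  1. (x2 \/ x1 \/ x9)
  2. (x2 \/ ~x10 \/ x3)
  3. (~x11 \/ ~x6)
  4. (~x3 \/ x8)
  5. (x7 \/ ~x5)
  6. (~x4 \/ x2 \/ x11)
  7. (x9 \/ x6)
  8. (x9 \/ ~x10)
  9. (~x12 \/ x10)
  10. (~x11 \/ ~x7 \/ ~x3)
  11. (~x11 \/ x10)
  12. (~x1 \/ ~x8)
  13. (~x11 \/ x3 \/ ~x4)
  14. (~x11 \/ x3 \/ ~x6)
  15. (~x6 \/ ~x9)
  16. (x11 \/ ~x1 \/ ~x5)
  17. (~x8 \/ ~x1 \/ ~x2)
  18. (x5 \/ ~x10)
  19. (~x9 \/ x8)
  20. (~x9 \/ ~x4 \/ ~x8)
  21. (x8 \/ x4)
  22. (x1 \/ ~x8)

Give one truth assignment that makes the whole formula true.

Pure literal: x12 appears only negated; assign x12 = False.
Try x1 = False.
  then x8 is forced to False.
  then x3 is forced to False.
  then x9 is forced to False.
  then x2 is forced to True.
  then x6 is forced to True.
  then x11 is forced to False.
  then x10 is forced to False.
  then x4 is forced to True.
Set x5 = False and propagate.
x7 is now unconstrained; take x7 = True.
Check each clause:
  1. (x9 \/ x2 \/ x1) — x2 is true.
  2. (x2 \/ ~x10 \/ x3) — x2 is true.
  3. (~x11 \/ ~x6) — ~x11 is true.
  4. (x8 \/ ~x3) — ~x3 is true.
  5. (~x5 \/ x7) — ~x5 is true.
  6. (x11 \/ ~x4 \/ x2) — x2 is true.
  7. (x6 \/ x9) — x6 is true.
  8. (~x10 \/ x9) — ~x10 is true.
  9. (~x12 \/ x10) — ~x12 is true.
  10. (~x7 \/ ~x3 \/ ~x11) — ~x3 is true.
  11. (x10 \/ ~x11) — ~x11 is true.
  12. (~x1 \/ ~x8) — ~x8 is true.
  13. (x3 \/ ~x11 \/ ~x4) — ~x11 is true.
  14. (x3 \/ ~x6 \/ ~x11) — ~x11 is true.
  15. (~x6 \/ ~x9) — ~x9 is true.
  16. (x11 \/ ~x5 \/ ~x1) — ~x1 is true.
  17. (~x1 \/ ~x2 \/ ~x8) — ~x8 is true.
  18. (~x10 \/ x5) — ~x10 is true.
  19. (x8 \/ ~x9) — ~x9 is true.
  20. (~x8 \/ ~x9 \/ ~x4) — ~x8 is true.
  21. (x4 \/ x8) — x4 is true.
  22. (~x8 \/ x1) — ~x8 is true.

x1 = F  x2 = T  x3 = F  x4 = T  x5 = F  x6 = T  x7 = T  x8 = F  x9 = F  x10 = F  x11 = F  x12 = F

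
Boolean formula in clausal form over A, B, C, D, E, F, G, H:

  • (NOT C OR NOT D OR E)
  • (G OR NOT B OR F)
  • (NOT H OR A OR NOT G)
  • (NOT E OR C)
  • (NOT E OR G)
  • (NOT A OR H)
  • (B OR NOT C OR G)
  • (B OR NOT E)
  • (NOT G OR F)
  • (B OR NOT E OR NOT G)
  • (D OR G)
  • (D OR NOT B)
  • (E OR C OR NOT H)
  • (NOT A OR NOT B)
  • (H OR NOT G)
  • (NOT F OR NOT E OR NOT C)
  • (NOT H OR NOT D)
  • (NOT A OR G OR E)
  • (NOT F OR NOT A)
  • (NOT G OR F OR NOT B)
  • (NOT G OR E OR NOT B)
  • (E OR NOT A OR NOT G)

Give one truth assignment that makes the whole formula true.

A = False, B = False, C = False, D = True, E = False, F = True, G = False, H = False

Branch on A: take A = False.
Set B = False and propagate.
  then E is forced to False.
Branch on C: take C = False.
  then H is forced to False.
  then G is forced to False.
  then D is forced to True.
F is now unconstrained; take F = True.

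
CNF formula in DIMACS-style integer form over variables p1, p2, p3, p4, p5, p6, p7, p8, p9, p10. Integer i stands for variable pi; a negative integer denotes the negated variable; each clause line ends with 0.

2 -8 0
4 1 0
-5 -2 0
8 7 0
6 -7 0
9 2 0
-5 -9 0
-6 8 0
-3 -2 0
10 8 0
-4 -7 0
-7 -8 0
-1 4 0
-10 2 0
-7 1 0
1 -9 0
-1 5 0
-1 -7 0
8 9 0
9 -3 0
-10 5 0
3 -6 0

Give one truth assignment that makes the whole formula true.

p1=F, p2=T, p3=F, p4=T, p5=F, p6=F, p7=F, p8=T, p9=F, p10=F

Check each clause:
  1. (p2 || !p8) — p2 is true.
  2. (p1 || p4) — p4 is true.
  3. (!p2 || !p5) — !p5 is true.
  4. (p8 || p7) — p8 is true.
  5. (p6 || !p7) — !p7 is true.
  6. (p2 || p9) — p2 is true.
  7. (!p5 || !p9) — !p5 is true.
  8. (!p6 || p8) — p8 is true.
  9. (!p3 || !p2) — !p3 is true.
  10. (p10 || p8) — p8 is true.
  11. (!p7 || !p4) — !p7 is true.
  12. (!p8 || !p7) — !p7 is true.
  13. (!p1 || p4) — p4 is true.
  14. (p2 || !p10) — p2 is true.
  15. (p1 || !p7) — !p7 is true.
  16. (!p9 || p1) — !p9 is true.
  17. (!p1 || p5) — !p1 is true.
  18. (!p1 || !p7) — !p7 is true.
  19. (p9 || p8) — p8 is true.
  20. (!p3 || p9) — !p3 is true.
  21. (p5 || !p10) — !p10 is true.
  22. (!p6 || p3) — !p6 is true.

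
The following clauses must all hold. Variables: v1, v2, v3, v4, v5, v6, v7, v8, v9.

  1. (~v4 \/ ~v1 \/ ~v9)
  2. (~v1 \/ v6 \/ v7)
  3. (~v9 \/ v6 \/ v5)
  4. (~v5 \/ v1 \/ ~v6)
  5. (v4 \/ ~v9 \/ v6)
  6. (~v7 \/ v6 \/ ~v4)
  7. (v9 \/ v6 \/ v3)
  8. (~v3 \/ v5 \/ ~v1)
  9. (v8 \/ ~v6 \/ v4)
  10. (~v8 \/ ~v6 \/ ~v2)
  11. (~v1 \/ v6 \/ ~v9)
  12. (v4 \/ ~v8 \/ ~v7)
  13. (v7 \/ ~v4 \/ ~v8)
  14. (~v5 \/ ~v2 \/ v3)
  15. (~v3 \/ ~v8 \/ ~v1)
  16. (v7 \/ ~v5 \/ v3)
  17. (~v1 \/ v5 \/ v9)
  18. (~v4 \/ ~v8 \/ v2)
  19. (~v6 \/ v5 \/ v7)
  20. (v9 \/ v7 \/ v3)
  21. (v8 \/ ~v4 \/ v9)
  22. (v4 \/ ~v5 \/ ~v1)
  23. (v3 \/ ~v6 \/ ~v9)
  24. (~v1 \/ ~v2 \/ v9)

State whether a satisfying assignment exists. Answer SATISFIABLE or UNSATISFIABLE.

SATISFIABLE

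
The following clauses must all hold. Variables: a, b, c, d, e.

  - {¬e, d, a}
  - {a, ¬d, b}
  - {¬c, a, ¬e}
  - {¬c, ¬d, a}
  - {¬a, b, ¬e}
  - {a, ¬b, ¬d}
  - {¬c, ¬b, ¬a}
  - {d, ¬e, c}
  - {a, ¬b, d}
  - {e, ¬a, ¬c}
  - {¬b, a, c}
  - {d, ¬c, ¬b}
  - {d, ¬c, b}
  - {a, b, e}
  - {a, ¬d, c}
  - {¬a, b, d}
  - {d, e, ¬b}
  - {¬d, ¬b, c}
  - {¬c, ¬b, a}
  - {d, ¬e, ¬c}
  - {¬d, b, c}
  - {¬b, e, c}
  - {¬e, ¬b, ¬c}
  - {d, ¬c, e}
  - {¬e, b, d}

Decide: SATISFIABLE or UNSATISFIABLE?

b = True:
  c = True:
    propagation gives a=False; an empty clause results — contradiction.
  c = False:
    propagation gives a=True, d=False, e=False; an empty clause results — contradiction.
b = False:
  d = True:
    propagation gives a=True, e=False, c=False; an empty clause results — contradiction.
  d = False:
    propagation gives c=False, e=False, a=True; an empty clause results — contradiction.
Every branch closes, so no satisfying assignment exists.

UNSATISFIABLE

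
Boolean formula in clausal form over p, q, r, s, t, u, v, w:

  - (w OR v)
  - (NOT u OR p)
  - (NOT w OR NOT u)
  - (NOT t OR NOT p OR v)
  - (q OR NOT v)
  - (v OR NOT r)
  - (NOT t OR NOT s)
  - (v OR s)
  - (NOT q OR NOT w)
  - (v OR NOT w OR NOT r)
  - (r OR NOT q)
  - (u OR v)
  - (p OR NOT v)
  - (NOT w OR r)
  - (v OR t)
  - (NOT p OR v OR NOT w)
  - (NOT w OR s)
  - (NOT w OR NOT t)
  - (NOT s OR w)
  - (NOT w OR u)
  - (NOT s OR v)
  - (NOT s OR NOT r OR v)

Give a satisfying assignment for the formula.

p=1, q=1, r=1, s=0, t=0, u=0, v=1, w=0

Check each clause:
  1. (v OR w) — v is true.
  2. (NOT u OR p) — p is true.
  3. (NOT u OR NOT w) — NOT w is true.
  4. (NOT t OR v OR NOT p) — NOT t is true.
  5. (q OR NOT v) — q is true.
  6. (v OR NOT r) — v is true.
  7. (NOT s OR NOT t) — NOT t is true.
  8. (s OR v) — v is true.
  9. (NOT w OR NOT q) — NOT w is true.
  10. (v OR NOT r OR NOT w) — NOT w is true.
  11. (r OR NOT q) — r is true.
  12. (u OR v) — v is true.
  13. (p OR NOT v) — p is true.
  14. (NOT w OR r) — NOT w is true.
  15. (t OR v) — v is true.
  16. (NOT w OR v OR NOT p) — NOT w is true.
  17. (NOT w OR s) — NOT w is true.
  18. (NOT t OR NOT w) — NOT w is true.
  19. (w OR NOT s) — NOT s is true.
  20. (NOT w OR u) — NOT w is true.
  21. (NOT s OR v) — NOT s is true.
  22. (v OR NOT s OR NOT r) — NOT s is true.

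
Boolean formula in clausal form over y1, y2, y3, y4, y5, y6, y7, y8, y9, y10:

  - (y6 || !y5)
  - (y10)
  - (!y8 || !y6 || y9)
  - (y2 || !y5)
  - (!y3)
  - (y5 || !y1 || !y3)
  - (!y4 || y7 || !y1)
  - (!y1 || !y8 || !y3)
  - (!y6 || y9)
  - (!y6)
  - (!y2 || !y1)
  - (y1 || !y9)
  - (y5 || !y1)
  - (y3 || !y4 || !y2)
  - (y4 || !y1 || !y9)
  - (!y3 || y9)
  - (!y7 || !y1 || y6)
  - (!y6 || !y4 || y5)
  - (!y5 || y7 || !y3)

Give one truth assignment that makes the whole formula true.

y1=F  y2=T  y3=F  y4=F  y5=F  y6=F  y7=F  y8=F  y9=F  y10=T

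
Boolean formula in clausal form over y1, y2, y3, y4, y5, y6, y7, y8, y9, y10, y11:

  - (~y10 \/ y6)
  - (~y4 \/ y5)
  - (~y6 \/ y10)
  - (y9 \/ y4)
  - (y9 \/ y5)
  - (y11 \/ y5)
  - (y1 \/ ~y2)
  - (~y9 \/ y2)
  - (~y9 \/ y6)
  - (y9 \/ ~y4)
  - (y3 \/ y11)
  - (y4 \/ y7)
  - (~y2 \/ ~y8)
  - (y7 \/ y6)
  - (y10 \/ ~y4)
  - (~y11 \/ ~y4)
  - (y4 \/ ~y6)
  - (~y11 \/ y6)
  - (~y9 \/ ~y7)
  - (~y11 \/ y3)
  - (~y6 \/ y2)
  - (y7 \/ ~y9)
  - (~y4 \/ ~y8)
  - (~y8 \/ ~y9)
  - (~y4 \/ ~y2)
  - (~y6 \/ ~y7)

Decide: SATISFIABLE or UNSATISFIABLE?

y4 = True:
  propagation gives y5=True, y9=True, y2=True; an empty clause results — contradiction.
y4 = False:
  propagation gives y9=True, y2=True, y1=True, y6=True; an empty clause results — contradiction.
Every branch closes, so no satisfying assignment exists.

UNSATISFIABLE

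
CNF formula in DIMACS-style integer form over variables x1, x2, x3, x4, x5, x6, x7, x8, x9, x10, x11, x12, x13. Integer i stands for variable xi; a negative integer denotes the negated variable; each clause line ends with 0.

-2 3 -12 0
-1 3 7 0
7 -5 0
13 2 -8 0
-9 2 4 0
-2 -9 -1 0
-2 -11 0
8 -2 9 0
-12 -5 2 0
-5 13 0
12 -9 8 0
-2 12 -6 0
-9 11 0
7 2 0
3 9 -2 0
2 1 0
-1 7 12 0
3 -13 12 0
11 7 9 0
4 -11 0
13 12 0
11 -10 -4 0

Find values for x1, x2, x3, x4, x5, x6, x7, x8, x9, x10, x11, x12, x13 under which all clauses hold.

x3 occurs only positively in the remaining clauses — set x3 = True.
x5 occurs only negated in the remaining clauses — set x5 = False.
Try x1 = True.
Branch on x2: take x2 = False.
  then x7 is forced to True.
The remaining clauses are satisfied by x4 = True, x6 = False, x8 = False, x9 = False, x10 = False, x11 = True, x12 = False, x13 = True.

x1 = 1  x2 = 0  x3 = 1  x4 = 1  x5 = 0  x6 = 0  x7 = 1  x8 = 0  x9 = 0  x10 = 0  x11 = 1  x12 = 0  x13 = 1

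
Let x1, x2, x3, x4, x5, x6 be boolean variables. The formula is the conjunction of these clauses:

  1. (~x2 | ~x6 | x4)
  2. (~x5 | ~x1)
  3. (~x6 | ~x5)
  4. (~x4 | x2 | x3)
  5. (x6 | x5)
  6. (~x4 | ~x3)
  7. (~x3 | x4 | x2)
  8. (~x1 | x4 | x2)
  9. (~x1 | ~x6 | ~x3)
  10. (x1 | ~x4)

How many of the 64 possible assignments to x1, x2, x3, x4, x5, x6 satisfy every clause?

5

Satisfying assignments:
  x1=F x2=F x3=F x4=F x5=F x6=T
  x1=F x2=F x3=F x4=F x5=T x6=F
  x1=F x2=T x3=F x4=F x5=T x6=F
  x1=F x2=T x3=T x4=F x5=T x6=F
  x1=T x2=T x3=F x4=T x5=F x6=T
Count: 5.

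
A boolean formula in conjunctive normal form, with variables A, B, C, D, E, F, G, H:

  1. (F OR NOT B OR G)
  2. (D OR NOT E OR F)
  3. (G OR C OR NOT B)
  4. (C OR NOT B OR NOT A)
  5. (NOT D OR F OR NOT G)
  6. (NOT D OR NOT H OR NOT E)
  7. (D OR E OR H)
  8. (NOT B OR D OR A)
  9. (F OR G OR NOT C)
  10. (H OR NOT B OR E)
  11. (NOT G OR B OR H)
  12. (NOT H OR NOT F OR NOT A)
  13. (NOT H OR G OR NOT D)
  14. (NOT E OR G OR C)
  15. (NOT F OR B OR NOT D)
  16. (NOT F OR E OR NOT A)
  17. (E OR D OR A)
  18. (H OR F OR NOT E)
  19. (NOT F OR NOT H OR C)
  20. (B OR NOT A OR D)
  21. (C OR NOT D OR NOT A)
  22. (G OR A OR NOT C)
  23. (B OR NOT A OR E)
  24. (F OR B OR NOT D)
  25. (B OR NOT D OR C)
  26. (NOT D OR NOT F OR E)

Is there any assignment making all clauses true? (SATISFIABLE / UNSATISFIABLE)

Branch on A: take A = False.
Set B = False and propagate.
For the remaining variables, C = True, D = False, E = True, F = True, G = True, H = True works.
So A = False, B = False, C = True, D = False, E = True, F = True, G = True, H = True is a satisfying assignment.

SATISFIABLE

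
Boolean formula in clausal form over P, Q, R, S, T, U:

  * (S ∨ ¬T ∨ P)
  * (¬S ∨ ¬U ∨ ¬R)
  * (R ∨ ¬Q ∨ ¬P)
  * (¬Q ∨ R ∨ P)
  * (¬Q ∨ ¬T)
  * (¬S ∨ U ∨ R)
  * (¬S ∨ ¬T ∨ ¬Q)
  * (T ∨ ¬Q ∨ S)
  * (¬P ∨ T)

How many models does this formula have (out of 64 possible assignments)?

15

Case analysis on Q and S:
  Q=1, S=1: remaining (P,R,T,U) ∈ {(0,1,0,0)} — 1.
  Q=1, S=0: a clause becomes empty — 0.
  Q=0, S=1: 6 of the 16 assignments to (P,R,T,U) work.
  Q=0, S=0: R, U free; 2 ways for (P,T) × 2^2 = 8.
Total: 1 + 0 + 6 + 8 = 15.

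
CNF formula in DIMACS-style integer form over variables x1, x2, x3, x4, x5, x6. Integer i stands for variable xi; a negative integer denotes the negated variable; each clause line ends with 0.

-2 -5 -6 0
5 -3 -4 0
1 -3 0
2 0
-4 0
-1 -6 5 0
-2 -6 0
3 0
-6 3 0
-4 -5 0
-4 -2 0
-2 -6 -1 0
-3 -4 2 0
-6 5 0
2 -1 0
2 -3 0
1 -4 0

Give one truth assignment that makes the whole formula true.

x1=T, x2=T, x3=T, x4=F, x5=F, x6=F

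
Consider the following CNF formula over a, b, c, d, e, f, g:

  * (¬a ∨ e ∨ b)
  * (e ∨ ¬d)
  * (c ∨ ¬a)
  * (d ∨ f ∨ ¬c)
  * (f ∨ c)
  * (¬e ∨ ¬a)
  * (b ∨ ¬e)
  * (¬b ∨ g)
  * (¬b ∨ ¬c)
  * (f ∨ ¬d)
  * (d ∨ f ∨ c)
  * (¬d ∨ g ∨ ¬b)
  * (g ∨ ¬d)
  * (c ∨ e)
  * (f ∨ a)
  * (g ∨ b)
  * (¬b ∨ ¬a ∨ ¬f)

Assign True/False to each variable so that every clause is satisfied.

a=F, b=T, c=F, d=F, e=T, f=T, g=T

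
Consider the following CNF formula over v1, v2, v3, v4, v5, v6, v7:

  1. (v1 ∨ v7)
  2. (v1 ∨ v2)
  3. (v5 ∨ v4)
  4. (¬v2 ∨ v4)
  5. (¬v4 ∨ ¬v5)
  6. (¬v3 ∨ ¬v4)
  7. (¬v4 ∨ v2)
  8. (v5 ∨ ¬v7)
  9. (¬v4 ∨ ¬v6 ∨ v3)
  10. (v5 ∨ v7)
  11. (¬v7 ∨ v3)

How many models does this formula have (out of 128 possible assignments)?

The models are:
  v1=T v2=F v3=F v4=F v5=T v6=F v7=F
  v1=T v2=F v3=F v4=F v5=T v6=T v7=F
  v1=T v2=F v3=T v4=F v5=T v6=F v7=F
  v1=T v2=F v3=T v4=F v5=T v6=F v7=T
  v1=T v2=F v3=T v4=F v5=T v6=T v7=F
  v1=T v2=F v3=T v4=F v5=T v6=T v7=T
Count: 6.

6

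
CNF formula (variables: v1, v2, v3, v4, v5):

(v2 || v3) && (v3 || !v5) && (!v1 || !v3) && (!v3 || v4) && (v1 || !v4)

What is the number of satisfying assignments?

3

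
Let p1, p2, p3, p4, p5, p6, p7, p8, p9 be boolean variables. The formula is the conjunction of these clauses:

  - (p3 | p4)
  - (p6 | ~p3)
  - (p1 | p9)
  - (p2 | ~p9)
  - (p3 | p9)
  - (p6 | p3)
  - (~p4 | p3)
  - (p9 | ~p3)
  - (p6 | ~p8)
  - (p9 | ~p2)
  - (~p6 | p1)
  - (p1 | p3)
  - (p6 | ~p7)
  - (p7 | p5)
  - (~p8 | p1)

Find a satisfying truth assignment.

p1 = T, p2 = T, p3 = T, p4 = T, p5 = T, p6 = T, p7 = F, p8 = T, p9 = T

Pure literal: p1 appears only positively; assign p1 = True.
p5 occurs only positively in the remaining clauses — set p5 = True.
Try p2 = True.
  then p9 is forced to True.
The remaining clauses are satisfied by p3 = True, p4 = True, p6 = True, p7 = False, p8 = True.
Check each clause:
  1. (p4 | p3) — p3 is true.
  2. (~p3 | p6) — p6 is true.
  3. (p9 | p1) — p1 is true.
  4. (~p9 | p2) — p2 is true.
  5. (p9 | p3) — p9 is true.
  6. (p6 | p3) — p3 is true.
  7. (p3 | ~p4) — p3 is true.
  8. (~p3 | p9) — p9 is true.
  9. (p6 | ~p8) — p6 is true.
  10. (~p2 | p9) — p9 is true.
  11. (~p6 | p1) — p1 is true.
  12. (p1 | p3) — p1 is true.
  13. (p6 | ~p7) — ~p7 is true.
  14. (p5 | p7) — p5 is true.
  15. (p1 | ~p8) — p1 is true.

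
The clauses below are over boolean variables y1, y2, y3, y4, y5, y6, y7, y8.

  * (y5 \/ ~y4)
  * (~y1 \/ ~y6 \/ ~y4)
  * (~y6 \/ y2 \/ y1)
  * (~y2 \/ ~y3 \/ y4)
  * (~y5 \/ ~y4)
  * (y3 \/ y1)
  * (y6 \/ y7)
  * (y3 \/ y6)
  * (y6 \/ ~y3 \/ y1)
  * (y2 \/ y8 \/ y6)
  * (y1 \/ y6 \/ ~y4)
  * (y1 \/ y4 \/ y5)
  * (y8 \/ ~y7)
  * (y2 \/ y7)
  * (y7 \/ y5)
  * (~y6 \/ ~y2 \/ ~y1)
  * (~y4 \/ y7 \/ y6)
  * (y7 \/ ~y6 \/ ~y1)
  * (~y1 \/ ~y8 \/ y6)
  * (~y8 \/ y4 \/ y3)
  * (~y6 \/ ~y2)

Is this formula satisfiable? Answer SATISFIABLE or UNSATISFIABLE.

SATISFIABLE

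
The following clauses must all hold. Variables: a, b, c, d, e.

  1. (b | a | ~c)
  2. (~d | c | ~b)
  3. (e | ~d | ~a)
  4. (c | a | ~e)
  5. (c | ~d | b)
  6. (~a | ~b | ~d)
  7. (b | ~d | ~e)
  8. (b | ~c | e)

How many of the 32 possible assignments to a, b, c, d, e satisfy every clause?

13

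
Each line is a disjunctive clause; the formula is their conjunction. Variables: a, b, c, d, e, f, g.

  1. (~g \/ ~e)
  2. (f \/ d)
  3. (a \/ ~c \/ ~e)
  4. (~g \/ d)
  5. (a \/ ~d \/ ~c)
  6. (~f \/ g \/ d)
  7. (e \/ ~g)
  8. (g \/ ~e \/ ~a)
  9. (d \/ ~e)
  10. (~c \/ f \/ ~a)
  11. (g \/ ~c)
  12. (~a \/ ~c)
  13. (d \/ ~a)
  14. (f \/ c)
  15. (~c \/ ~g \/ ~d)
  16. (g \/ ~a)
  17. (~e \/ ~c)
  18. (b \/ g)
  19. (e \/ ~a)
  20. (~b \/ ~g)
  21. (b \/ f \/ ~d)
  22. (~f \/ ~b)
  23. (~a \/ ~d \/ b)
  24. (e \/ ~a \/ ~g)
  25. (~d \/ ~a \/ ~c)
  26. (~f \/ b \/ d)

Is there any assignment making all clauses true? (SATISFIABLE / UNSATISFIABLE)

UNSATISFIABLE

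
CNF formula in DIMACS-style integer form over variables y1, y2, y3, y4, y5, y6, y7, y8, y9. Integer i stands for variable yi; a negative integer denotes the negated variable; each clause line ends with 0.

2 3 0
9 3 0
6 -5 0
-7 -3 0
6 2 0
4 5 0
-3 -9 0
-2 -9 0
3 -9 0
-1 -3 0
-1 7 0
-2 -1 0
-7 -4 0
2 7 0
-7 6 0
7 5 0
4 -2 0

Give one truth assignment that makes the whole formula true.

y1=0, y2=1, y3=1, y4=1, y5=1, y6=1, y7=0, y8=0, y9=0

Pure literal: y1 appears only negated; assign y1 = False.
Pure literal: y6 appears only positively; assign y6 = True.
Set y2 = True and propagate.
  then y9 is forced to False.
  then y3 is forced to True.
  then y7 is forced to False.
  then y5 is forced to True.
  then y4 is forced to True.
y8 is now unconstrained; take y8 = False.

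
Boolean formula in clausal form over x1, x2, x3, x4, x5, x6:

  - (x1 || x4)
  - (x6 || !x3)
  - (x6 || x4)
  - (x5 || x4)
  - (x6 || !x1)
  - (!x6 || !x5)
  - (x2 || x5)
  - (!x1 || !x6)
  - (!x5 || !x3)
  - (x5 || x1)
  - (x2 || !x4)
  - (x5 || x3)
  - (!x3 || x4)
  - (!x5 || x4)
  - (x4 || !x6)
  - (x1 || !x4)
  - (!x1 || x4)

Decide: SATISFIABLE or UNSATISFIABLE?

x4 = True:
  propagation gives x2=True, x1=True, x6=True; an empty clause results — contradiction.
x4 = False:
  propagation gives x1=True; an empty clause results — contradiction.
Every branch closes, so no satisfying assignment exists.

UNSATISFIABLE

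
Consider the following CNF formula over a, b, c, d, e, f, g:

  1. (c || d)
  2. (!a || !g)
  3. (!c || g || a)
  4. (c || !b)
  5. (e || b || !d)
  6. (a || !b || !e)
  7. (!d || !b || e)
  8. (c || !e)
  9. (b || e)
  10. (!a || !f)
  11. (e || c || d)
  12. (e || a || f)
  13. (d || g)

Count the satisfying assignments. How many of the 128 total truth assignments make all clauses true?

Satisfying assignments:
  a=0 b=0 c=1 d=0 e=1 f=0 g=1
  a=0 b=0 c=1 d=0 e=1 f=1 g=1
  a=0 b=0 c=1 d=1 e=1 f=0 g=1
  a=0 b=0 c=1 d=1 e=1 f=1 g=1
  a=0 b=1 c=1 d=0 e=0 f=1 g=1
  a=1 b=0 c=1 d=1 e=1 f=0 g=0
  a=1 b=1 c=1 d=1 e=1 f=0 g=0
That's 7 in total.

7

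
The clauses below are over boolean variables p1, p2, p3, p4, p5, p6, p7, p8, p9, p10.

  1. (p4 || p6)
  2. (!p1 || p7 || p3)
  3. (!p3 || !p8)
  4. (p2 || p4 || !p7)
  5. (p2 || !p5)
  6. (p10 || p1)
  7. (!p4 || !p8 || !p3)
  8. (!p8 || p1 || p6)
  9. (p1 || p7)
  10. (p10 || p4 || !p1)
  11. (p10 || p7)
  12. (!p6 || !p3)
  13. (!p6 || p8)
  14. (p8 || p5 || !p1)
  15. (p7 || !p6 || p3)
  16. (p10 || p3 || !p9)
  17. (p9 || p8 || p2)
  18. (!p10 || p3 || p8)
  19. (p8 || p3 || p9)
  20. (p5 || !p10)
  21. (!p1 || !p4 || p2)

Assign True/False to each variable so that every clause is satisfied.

p1=F, p2=T, p3=T, p4=T, p5=T, p6=F, p7=T, p8=F, p9=T, p10=T

Pure literal: p2 appears only positively; assign p2 = True.
Set p1 = False and propagate.
  then p10 is forced to True.
  then p7 is forced to True.
  then p5 is forced to True.
For the remaining variables, p3 = True, p4 = True, p6 = False, p8 = False, p9 = True works.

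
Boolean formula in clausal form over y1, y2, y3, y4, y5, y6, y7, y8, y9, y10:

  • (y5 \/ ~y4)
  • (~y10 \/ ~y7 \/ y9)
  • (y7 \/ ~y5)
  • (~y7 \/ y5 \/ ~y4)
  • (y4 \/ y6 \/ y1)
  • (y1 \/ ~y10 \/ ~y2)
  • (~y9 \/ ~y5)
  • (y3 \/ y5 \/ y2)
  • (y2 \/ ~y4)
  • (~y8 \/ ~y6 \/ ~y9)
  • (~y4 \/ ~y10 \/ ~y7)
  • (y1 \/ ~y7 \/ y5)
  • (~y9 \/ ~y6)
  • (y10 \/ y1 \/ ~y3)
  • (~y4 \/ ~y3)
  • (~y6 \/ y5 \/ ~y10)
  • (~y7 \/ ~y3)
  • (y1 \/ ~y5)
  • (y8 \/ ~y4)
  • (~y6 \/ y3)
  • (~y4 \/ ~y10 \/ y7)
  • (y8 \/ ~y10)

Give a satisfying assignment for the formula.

Pure literal: y1 appears only positively; assign y1 = True.
Set y2 = False and propagate.
  then y4 is forced to False.
For the remaining variables, y3 = True, y5 = False, y6 = False, y7 = False, y8 = False, y9 = False, y10 = False works.
Every clause has at least one true literal under this assignment.

y1=True, y2=False, y3=True, y4=False, y5=False, y6=False, y7=False, y8=False, y9=False, y10=False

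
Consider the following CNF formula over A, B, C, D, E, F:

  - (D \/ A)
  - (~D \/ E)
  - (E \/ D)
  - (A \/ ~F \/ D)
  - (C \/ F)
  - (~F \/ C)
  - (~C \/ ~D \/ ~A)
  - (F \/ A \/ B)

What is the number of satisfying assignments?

7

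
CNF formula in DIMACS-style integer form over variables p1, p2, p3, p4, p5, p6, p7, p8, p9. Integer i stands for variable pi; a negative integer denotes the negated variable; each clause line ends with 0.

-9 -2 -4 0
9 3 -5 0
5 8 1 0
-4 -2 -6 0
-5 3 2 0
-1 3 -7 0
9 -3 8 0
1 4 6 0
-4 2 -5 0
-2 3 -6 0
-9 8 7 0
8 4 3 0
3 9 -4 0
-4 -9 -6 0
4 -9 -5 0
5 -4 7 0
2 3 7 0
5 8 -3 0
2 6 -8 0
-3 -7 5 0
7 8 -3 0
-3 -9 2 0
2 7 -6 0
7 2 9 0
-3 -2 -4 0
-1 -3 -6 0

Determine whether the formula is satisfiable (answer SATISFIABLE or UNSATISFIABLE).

Branch on p1: take p1 = True.
For the remaining variables, p2 = True, p3 = True, p4 = False, p5 = False, p6 = False, p7 = False, p8 = True, p9 = False works.
So p1=1  p2=1  p3=1  p4=0  p5=0  p6=0  p7=0  p8=1  p9=0 is a satisfying assignment.

SATISFIABLE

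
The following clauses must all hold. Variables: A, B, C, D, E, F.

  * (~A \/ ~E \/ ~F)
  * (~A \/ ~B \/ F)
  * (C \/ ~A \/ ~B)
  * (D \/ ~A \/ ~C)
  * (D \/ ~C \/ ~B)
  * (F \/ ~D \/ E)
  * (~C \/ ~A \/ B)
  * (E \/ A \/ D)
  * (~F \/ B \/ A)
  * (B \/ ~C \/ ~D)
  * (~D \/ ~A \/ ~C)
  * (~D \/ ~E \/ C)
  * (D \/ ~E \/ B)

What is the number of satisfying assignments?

9

Case analysis on A and D:
  A=T, D=T: remaining (B,C,E,F) ∈ {(F,F,F,T)} — 1.
  A=T, D=F: remaining (B,C,E,F) ∈ {(F,F,F,F); (F,F,F,T)} — 2.
  A=F, D=T: remaining (B,C,E,F) ∈ {(T,F,F,T); (T,T,F,T); (T,T,T,F); (T,T,T,T)} — 4.
  A=F, D=F: remaining (B,C,E,F) ∈ {(T,F,T,F); (T,F,T,T)} — 2.
Total: 1 + 2 + 4 + 2 = 9.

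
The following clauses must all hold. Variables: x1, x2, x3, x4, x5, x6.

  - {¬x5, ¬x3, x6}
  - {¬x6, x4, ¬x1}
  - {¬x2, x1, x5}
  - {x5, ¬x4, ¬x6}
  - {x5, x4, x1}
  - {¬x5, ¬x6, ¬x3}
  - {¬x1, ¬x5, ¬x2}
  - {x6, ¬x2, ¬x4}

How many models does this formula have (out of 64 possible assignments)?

18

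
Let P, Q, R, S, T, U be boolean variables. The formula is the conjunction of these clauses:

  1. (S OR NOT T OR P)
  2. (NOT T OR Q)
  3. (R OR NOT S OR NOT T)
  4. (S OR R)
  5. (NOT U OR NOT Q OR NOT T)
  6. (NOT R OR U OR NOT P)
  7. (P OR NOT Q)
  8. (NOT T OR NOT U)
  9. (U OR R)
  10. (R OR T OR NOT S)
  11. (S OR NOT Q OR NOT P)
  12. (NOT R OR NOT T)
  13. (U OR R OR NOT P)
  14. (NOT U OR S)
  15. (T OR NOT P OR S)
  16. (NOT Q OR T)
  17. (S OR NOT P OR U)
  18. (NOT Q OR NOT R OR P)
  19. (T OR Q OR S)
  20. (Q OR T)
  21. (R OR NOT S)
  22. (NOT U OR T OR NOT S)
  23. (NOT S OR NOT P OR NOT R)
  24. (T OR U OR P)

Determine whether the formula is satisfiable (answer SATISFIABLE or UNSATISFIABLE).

UNSATISFIABLE

T = True:
  propagation gives Q=True, U=False, P=True, R=False; an empty clause results — contradiction.
T = False:
  propagation gives Q=False; an empty clause results — contradiction.
Every branch closes, so no satisfying assignment exists.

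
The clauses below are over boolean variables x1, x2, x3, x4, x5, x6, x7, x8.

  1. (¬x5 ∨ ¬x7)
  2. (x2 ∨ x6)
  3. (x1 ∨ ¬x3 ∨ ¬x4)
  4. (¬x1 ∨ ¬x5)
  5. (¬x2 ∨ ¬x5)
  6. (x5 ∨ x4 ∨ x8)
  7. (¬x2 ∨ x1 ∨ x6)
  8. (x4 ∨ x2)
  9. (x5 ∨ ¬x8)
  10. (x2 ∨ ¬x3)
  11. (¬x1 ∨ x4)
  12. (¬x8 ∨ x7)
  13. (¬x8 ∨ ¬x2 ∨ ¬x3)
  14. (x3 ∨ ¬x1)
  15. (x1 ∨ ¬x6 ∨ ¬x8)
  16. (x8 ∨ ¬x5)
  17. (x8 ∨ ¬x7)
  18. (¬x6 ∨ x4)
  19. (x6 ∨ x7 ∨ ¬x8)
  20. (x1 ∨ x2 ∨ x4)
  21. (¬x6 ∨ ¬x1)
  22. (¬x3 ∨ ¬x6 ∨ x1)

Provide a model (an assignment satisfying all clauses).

x1=False  x2=True  x3=False  x4=True  x5=False  x6=True  x7=False  x8=False

Set x1 = False and propagate.
For the remaining variables, x2 = True, x3 = False, x4 = True, x5 = False, x6 = True, x7 = False, x8 = False works.
Every clause has at least one true literal under this assignment.
Check each clause:
  1. (¬x7 ∨ ¬x5) — ¬x7 is true.
  2. (x6 ∨ x2) — x2 is true.
  3. (x1 ∨ ¬x3 ∨ ¬x4) — ¬x3 is true.
  4. (¬x5 ∨ ¬x1) — ¬x5 is true.
  5. (¬x5 ∨ ¬x2) — ¬x5 is true.
  6. (x5 ∨ x8 ∨ x4) — x4 is true.
  7. (x1 ∨ x6 ∨ ¬x2) — x6 is true.
  8. (x2 ∨ x4) — x2 is true.
  9. (x5 ∨ ¬x8) — ¬x8 is true.
  10. (x2 ∨ ¬x3) — x2 is true.
  11. (x4 ∨ ¬x1) — x4 is true.
  12. (¬x8 ∨ x7) — ¬x8 is true.
  13. (¬x2 ∨ ¬x8 ∨ ¬x3) — ¬x8 is true.
  14. (x3 ∨ ¬x1) — ¬x1 is true.
  15. (¬x6 ∨ ¬x8 ∨ x1) — ¬x8 is true.
  16. (x8 ∨ ¬x5) — ¬x5 is true.
  17. (¬x7 ∨ x8) — ¬x7 is true.
  18. (¬x6 ∨ x4) — x4 is true.
  19. (¬x8 ∨ x7 ∨ x6) — ¬x8 is true.
  20. (x2 ∨ x1 ∨ x4) — x2 is true.
  21. (¬x1 ∨ ¬x6) — ¬x1 is true.
  22. (¬x6 ∨ ¬x3 ∨ x1) — ¬x3 is true.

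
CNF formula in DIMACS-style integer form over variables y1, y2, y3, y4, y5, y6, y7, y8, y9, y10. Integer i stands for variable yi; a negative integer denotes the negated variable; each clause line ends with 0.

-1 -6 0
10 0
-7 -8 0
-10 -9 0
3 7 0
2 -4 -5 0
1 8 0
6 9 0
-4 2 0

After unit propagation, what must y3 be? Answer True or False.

True

Unit clause (y10) sets y10 = True.
From (¬y9 ∨ ¬y10) and y10 = True: y9 = False.
In (y6 ∨ y9), y9 is now false; y6 must hold, so y6 = True.
(¬y1 ∨ ¬y6): since y6 = True, the clause reduces to (¬y1). y1 = False.
(y8 ∨ y1) with y1 = False leaves only y8, so y8 = True.
In (¬y7 ∨ ¬y8), ¬y8 is now false; ¬y7 must hold, so y7 = False.
(y3 ∨ y7) with y7 = False leaves only y3, so y3 = True.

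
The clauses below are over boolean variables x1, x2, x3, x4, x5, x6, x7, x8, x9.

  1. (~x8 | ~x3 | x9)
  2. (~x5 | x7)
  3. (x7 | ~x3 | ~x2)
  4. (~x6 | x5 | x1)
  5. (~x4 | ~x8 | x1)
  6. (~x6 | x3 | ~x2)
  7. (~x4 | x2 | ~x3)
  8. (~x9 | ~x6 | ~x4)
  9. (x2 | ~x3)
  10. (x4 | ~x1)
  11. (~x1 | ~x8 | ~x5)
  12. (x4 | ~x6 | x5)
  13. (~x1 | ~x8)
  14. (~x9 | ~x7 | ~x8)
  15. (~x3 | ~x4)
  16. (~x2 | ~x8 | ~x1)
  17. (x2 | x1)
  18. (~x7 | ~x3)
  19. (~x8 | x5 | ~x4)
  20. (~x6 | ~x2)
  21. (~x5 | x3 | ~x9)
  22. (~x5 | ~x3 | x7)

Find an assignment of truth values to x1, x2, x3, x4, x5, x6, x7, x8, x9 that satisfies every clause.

x1 = 1  x2 = 0  x3 = 0  x4 = 1  x5 = 0  x6 = 0  x7 = 1  x8 = 0  x9 = 0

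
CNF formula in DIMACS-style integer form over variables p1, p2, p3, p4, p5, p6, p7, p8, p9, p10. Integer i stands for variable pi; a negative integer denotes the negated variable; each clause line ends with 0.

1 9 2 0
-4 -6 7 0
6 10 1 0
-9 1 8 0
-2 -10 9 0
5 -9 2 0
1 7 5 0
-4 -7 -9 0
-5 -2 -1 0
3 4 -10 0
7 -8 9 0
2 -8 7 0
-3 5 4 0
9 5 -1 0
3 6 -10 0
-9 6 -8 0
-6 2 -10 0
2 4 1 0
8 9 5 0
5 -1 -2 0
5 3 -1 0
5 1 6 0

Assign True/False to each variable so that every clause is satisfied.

p1=T  p2=F  p3=T  p4=F  p5=T  p6=F  p7=T  p8=F  p9=F  p10=T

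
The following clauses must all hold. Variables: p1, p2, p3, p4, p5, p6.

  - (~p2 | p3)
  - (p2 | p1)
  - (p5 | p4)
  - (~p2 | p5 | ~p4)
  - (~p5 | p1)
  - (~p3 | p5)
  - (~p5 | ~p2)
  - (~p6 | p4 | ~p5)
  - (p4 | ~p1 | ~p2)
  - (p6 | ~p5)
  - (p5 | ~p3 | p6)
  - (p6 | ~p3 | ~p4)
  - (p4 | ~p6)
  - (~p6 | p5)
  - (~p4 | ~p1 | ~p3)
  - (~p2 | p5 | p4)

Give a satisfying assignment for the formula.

p1=1, p2=0, p3=0, p4=1, p5=0, p6=0

Set p1 = True and propagate.
Try p2 = False.
For the remaining variables, p3 = False, p4 = True, p5 = False, p6 = False works.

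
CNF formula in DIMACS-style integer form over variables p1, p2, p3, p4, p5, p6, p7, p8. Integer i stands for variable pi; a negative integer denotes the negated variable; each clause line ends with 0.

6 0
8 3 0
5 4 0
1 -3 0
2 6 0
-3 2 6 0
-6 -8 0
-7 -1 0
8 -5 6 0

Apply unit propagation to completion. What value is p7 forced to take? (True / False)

Unit clause (p6) sets p6 = True.
From (NOT p6 OR NOT p8) and p6 = True: p8 = False.
(p3 OR p8): since p8 = False, the clause reduces to (p3). p3 = True.
From (NOT p3 OR p1) and p3 = True: p1 = True.
In (NOT p1 OR NOT p7), NOT p1 is now false; NOT p7 must hold, so p7 = False.

False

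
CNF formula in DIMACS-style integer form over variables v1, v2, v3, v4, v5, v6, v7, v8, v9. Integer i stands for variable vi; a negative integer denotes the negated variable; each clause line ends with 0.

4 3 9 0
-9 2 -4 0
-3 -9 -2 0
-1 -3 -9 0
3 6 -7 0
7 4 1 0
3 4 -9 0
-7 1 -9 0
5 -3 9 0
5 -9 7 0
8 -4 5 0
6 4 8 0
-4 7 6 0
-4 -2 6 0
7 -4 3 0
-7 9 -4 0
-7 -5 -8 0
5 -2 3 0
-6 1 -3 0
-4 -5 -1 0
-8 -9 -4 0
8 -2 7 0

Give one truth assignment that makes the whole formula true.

Set v1 = True and propagate.
Set v2 = True and propagate.
The remaining clauses are satisfied by v3 = True, v4 = False, v5 = True, v6 = True, v7 = False, v8 = True, v9 = False.
Every clause has at least one true literal under this assignment.

v1=True  v2=True  v3=True  v4=False  v5=True  v6=True  v7=False  v8=True  v9=False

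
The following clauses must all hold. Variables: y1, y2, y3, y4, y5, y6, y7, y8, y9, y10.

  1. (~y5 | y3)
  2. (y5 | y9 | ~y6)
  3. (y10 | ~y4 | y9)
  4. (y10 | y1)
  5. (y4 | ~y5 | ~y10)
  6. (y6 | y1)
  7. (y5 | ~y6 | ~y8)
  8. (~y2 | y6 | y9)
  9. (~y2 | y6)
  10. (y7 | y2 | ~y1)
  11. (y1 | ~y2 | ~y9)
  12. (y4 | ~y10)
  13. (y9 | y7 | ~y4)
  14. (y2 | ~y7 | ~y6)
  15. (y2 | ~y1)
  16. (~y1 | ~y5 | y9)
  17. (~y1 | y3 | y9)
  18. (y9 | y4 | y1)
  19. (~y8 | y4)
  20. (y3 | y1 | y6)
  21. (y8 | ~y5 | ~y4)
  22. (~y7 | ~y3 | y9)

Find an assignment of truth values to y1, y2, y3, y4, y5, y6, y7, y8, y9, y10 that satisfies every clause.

Branch on y1: take y1 = True.
  then y2 is forced to True.
  then y6 is forced to True.
Try y3 = True.
Try y4 = True.
The remaining clauses are satisfied by y5 = False, y7 = True, y8 = False, y9 = True, y10 = False.

y1=True, y2=True, y3=True, y4=True, y5=False, y6=True, y7=True, y8=False, y9=True, y10=False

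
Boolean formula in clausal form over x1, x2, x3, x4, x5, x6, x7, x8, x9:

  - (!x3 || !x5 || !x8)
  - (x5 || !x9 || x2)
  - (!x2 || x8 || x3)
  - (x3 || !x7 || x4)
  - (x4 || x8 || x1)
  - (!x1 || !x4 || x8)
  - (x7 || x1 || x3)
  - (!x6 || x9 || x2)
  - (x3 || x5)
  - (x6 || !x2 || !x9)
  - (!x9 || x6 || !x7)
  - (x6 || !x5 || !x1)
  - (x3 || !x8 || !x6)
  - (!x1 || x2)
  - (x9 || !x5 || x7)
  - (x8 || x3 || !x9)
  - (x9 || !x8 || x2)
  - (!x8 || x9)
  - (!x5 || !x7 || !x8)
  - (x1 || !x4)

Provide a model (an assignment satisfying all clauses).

x1=1, x2=1, x3=1, x4=0, x5=1, x6=1, x7=1, x8=0, x9=1

Check each clause:
  1. (!x8 || !x5 || !x3) — !x8 is true.
  2. (!x9 || x2 || x5) — x2 is true.
  3. (x3 || !x2 || x8) — x3 is true.
  4. (x4 || x3 || !x7) — x3 is true.
  5. (x4 || x8 || x1) — x1 is true.
  6. (!x1 || x8 || !x4) — !x4 is true.
  7. (x7 || x1 || x3) — x1 is true.
  8. (x9 || x2 || !x6) — x9 is true.
  9. (x3 || x5) — x3 is true.
  10. (x6 || !x2 || !x9) — x6 is true.
  11. (!x9 || x6 || !x7) — x6 is true.
  12. (x6 || !x1 || !x5) — x6 is true.
  13. (x3 || !x6 || !x8) — !x8 is true.
  14. (!x1 || x2) — x2 is true.
  15. (!x5 || x9 || x7) — x9 is true.
  16. (x3 || x8 || !x9) — x3 is true.
  17. (x9 || !x8 || x2) — !x8 is true.
  18. (!x8 || x9) — !x8 is true.
  19. (!x7 || !x8 || !x5) — !x8 is true.
  20. (x1 || !x4) — x1 is true.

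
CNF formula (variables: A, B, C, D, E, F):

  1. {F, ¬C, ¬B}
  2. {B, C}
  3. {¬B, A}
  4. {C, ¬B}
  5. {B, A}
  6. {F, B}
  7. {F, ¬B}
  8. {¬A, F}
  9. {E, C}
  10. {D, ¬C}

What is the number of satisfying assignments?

4

Satisfying assignments:
  A=1 B=0 C=1 D=1 E=0 F=1
  A=1 B=0 C=1 D=1 E=1 F=1
  A=1 B=1 C=1 D=1 E=0 F=1
  A=1 B=1 C=1 D=1 E=1 F=1
That's 4 in total.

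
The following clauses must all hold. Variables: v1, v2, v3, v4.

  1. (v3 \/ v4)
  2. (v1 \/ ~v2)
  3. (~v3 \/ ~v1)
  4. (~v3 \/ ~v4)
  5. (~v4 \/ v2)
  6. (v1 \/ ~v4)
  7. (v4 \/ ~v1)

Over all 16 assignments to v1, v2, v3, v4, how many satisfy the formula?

2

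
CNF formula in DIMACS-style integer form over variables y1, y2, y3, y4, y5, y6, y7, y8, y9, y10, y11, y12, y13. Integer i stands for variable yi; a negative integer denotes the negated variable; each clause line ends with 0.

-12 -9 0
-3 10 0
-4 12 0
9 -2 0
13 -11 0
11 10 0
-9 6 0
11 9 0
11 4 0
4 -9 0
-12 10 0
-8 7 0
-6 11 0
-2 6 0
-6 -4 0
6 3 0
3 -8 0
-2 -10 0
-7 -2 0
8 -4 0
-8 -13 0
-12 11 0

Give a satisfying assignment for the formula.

y1 = F, y2 = F, y3 = T, y4 = F, y5 = F, y6 = T, y7 = T, y8 = F, y9 = F, y10 = T, y11 = T, y12 = T, y13 = T

y2 occurs only negated in the remaining clauses — set y2 = False.
Set y3 = True and propagate.
  then y10 is forced to True.
Try y4 = False.
  then y11 is forced to True.
  then y13 is forced to True.
  then y9 is forced to False.
  then y8 is forced to False.
y1, y5, y6, y7, y12 are now unconstrained; take y1 = False, y5 = False, y6 = True, y7 = True, y12 = True.
Every clause has at least one true literal under this assignment.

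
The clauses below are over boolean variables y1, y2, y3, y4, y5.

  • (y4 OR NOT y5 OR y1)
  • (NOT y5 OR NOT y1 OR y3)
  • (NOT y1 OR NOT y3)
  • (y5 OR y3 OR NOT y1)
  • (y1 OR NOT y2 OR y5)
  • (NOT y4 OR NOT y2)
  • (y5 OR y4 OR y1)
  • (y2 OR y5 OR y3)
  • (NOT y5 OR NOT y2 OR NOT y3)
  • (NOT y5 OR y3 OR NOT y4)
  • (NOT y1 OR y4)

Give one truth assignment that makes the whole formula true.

y1 = F, y2 = F, y3 = T, y4 = T, y5 = T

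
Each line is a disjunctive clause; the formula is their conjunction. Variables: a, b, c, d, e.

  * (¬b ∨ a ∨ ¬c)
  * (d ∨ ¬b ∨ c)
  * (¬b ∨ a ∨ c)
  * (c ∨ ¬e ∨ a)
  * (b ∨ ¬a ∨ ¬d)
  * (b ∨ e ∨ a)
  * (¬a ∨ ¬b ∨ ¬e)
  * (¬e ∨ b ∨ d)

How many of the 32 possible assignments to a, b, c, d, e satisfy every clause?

6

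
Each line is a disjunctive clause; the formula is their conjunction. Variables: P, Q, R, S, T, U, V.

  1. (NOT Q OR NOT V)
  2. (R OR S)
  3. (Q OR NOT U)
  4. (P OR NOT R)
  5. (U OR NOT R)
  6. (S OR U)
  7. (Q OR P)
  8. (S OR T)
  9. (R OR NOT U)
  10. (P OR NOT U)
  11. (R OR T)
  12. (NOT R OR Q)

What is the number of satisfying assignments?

Case analysis on R and U:
  R=T, U=T: remaining (P,Q,S,T,V) ∈ {(T,T,F,T,F); (T,T,T,F,F); (T,T,T,T,F)} — 3.
  R=T, U=F: a clause becomes empty — 0.
  R=F, U=T: a clause becomes empty — 0.
  R=F, U=F: remaining (P,Q,S,T,V) ∈ {(F,T,T,T,F); (T,F,T,T,F); (T,F,T,T,T); (T,T,T,T,F)} — 4.
Total: 3 + 0 + 0 + 4 = 7.

7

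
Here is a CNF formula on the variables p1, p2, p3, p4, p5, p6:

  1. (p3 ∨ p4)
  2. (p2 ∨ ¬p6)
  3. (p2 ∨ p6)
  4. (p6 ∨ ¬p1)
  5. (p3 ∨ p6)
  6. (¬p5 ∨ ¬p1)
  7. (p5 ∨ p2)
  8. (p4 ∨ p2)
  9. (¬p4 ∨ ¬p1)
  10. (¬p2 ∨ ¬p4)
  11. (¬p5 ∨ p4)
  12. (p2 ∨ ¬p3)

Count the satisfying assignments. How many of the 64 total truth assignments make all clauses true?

The models are:
  p1=F p2=T p3=T p4=F p5=F p6=F
  p1=F p2=T p3=T p4=F p5=F p6=T
  p1=T p2=T p3=T p4=F p5=F p6=T
Count: 3.

3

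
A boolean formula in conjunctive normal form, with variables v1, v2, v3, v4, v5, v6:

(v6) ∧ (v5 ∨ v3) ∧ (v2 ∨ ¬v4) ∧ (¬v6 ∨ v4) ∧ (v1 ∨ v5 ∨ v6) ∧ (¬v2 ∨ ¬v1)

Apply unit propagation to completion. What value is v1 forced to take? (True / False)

False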